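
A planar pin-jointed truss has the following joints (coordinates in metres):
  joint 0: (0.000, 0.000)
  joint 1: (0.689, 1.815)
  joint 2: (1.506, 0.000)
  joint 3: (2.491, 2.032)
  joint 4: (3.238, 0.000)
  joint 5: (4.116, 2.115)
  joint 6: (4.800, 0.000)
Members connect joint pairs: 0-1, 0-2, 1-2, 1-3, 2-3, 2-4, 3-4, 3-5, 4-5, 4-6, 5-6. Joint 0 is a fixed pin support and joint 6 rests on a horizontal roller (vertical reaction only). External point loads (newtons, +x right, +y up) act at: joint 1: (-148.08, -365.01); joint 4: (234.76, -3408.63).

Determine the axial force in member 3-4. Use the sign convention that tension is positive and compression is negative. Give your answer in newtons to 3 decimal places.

N=7 nodes, M=11 members, R=3 reactions → 2N=14, M+R=14
member 0 (0-1): L=1.9414, (cx,cy)=(0.3549,0.9349)
member 1 (0-2): L=1.5060, (cx,cy)=(1.0000,0.0000)
member 2 (1-2): L=1.9904, (cx,cy)=(0.4105,-0.9119)
member 3 (1-3): L=1.8150, (cx,cy)=(0.9928,0.1196)
member 4 (2-3): L=2.2582, (cx,cy)=(0.4362,0.8999)
member 5 (2-4): L=1.7320, (cx,cy)=(1.0000,0.0000)
member 6 (3-4): L=2.1650, (cx,cy)=(0.3450,-0.9386)
member 7 (3-5): L=1.6271, (cx,cy)=(0.9987,0.0510)
member 8 (4-5): L=2.2900, (cx,cy)=(0.3834,0.9236)
member 9 (4-6): L=1.5620, (cx,cy)=(1.0000,0.0000)
member 10 (5-6): L=2.2229, (cx,cy)=(0.3077,-0.9515)
solve A·x = −loads:
  F[0-1] = -1580.7343 N (compression)
  F[0-2] = +647.6868 N (tension)
  F[1-2] = +1105.8919 N (tension)
  F[1-3] = -873.1240 N (compression)
  F[2-3] = -1120.6685 N (compression)
  F[2-4] = +1590.4541 N (tension)
  F[3-4] = +1091.3689 N (tension)
  F[3-5] = -1734.5200 N (compression)
  F[4-5] = +2581.5685 N (tension)
  F[4-6] = +742.4736 N (tension)
  F[5-6] = -2412.8808 N (compression)
  Rx@0 = -86.6800 N
  Ry@0 = +1477.8336 N
  Ry@6 = +2295.8064 N

1091.369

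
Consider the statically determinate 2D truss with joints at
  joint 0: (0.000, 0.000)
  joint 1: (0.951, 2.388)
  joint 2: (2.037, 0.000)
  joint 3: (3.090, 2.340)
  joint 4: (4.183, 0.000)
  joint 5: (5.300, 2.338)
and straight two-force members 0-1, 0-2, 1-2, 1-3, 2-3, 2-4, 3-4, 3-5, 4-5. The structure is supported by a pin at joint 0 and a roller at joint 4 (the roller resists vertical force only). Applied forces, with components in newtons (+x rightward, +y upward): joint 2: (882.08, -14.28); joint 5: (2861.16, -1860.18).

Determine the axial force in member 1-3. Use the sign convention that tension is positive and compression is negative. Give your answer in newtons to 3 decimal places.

N=6 nodes, M=9 members, R=3 reactions → 2N=12, M+R=12
member 0 (0-1): L=2.5704, (cx,cy)=(0.3700,0.9290)
member 1 (0-2): L=2.0370, (cx,cy)=(1.0000,0.0000)
member 2 (1-2): L=2.6233, (cx,cy)=(0.4140,-0.9103)
member 3 (1-3): L=2.1395, (cx,cy)=(0.9997,-0.0224)
member 4 (2-3): L=2.5660, (cx,cy)=(0.4104,0.9119)
member 5 (2-4): L=2.1460, (cx,cy)=(1.0000,0.0000)
member 6 (3-4): L=2.5827, (cx,cy)=(0.4232,-0.9060)
member 7 (3-5): L=2.2100, (cx,cy)=(1.0000,-0.0009)
member 8 (4-5): L=2.5911, (cx,cy)=(0.4311,0.9023)
solve A·x = −loads:
  F[0-1] = +2248.1176 N (tension)
  F[0-2] = +2911.4778 N (tension)
  F[1-2] = -2338.7991 N (compression)
  F[1-3] = +1800.4204 N (tension)
  F[2-3] = +2350.2693 N (tension)
  F[2-4] = +96.7253 N (tension)
  F[3-4] = -2324.7026 N (compression)
  F[3-5] = +3748.2582 N (tension)
  F[4-5] = -2057.8148 N (compression)
  Rx@0 = -3743.2400 N
  Ry@0 = -2088.5891 N
  Ry@4 = +3963.0491 N

1800.420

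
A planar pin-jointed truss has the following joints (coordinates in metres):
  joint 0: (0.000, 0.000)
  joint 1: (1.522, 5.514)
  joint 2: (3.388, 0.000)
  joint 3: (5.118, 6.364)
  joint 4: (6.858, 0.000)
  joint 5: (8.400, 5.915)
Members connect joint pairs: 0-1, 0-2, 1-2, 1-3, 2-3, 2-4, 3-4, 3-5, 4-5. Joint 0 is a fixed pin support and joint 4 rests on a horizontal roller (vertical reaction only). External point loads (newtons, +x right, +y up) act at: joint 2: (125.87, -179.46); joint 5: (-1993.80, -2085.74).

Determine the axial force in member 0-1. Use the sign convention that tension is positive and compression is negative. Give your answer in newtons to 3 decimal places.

N=6 nodes, M=9 members, R=3 reactions → 2N=12, M+R=12
member 0 (0-1): L=5.7202, (cx,cy)=(0.2661,0.9640)
member 1 (0-2): L=3.3880, (cx,cy)=(1.0000,0.0000)
member 2 (1-2): L=5.8212, (cx,cy)=(0.3206,-0.9472)
member 3 (1-3): L=3.6951, (cx,cy)=(0.9732,0.2300)
member 4 (2-3): L=6.5950, (cx,cy)=(0.2623,0.9650)
member 5 (2-4): L=3.4700, (cx,cy)=(1.0000,0.0000)
member 6 (3-4): L=6.5976, (cx,cy)=(0.2637,-0.9646)
member 7 (3-5): L=3.3126, (cx,cy)=(0.9908,-0.1355)
member 8 (4-5): L=6.1127, (cx,cy)=(0.2523,0.9677)
solve A·x = −loads:
  F[0-1] = -1391.6412 N (compression)
  F[0-2] = -1497.6495 N (compression)
  F[1-2] = +1225.7579 N (tension)
  F[1-3] = -784.2327 N (compression)
  F[2-3] = -1017.2384 N (compression)
  F[2-4] = -963.7547 N (compression)
  F[3-4] = +1403.2437 N (tension)
  F[3-5] = -1413.1686 N (compression)
  F[4-5] = -2353.3983 N (compression)
  Rx@0 = +1867.9300 N
  Ry@0 = +1341.4760 N
  Ry@4 = +923.7240 N

-1391.641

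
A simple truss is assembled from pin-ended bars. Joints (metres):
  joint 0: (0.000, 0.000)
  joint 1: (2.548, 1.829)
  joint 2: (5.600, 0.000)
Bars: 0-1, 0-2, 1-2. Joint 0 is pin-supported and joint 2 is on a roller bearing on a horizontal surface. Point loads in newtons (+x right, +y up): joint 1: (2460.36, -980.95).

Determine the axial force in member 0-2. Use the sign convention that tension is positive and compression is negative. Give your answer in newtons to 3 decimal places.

2085.678

N=3 nodes, M=3 members, R=3 reactions → 2N=6, M+R=6
member 0 (0-1): L=3.1365, (cx,cy)=(0.8124,0.5831)
member 1 (0-2): L=5.6000, (cx,cy)=(1.0000,0.0000)
member 2 (1-2): L=3.5581, (cx,cy)=(0.8578,-0.5140)
solve A·x = −loads:
  F[0-1] = +461.2185 N (tension)
  F[0-2] = +2085.6781 N (tension)
  F[1-2] = -2431.5245 N (compression)
  Rx@0 = -2460.3600 N
  Ry@0 = -268.9534 N
  Ry@2 = +1249.9034 N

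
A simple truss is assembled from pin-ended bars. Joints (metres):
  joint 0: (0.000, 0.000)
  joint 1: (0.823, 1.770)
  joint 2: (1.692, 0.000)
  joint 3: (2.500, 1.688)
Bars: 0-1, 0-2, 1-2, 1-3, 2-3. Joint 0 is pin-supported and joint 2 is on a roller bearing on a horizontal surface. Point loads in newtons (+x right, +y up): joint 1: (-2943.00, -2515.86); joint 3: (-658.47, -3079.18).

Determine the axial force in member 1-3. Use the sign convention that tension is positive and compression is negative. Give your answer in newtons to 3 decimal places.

N=4 nodes, M=5 members, R=3 reactions → 2N=8, M+R=8
member 0 (0-1): L=1.9520, (cx,cy)=(0.4216,0.9068)
member 1 (0-2): L=1.6920, (cx,cy)=(1.0000,0.0000)
member 2 (1-2): L=1.9718, (cx,cy)=(0.4407,-0.8976)
member 3 (1-3): L=1.6790, (cx,cy)=(0.9988,-0.0488)
member 4 (2-3): L=1.8714, (cx,cy)=(0.4318,0.9020)
solve A·x = −loads:
  F[0-1] = -3923.0146 N (compression)
  F[0-2] = -1947.4368 N (compression)
  F[1-2] = +1116.7564 N (tension)
  F[1-3] = +797.7527 N (tension)
  F[2-3] = -3370.5703 N (compression)
  Rx@0 = +3601.4700 N
  Ry@0 = +3557.2767 N
  Ry@2 = +2037.7633 N

797.753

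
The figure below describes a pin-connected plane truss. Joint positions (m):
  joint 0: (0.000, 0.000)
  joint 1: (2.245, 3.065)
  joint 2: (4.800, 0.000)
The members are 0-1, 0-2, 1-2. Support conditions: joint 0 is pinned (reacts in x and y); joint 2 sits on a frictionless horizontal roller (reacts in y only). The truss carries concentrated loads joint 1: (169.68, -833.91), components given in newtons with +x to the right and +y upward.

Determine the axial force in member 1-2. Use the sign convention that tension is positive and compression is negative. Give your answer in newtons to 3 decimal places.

-648.825

N=3 nodes, M=3 members, R=3 reactions → 2N=6, M+R=6
member 0 (0-1): L=3.7992, (cx,cy)=(0.5909,0.8067)
member 1 (0-2): L=4.8000, (cx,cy)=(1.0000,0.0000)
member 2 (1-2): L=3.9903, (cx,cy)=(0.6403,-0.7681)
solve A·x = −loads:
  F[0-1] = -415.9156 N (compression)
  F[0-2] = +415.4475 N (tension)
  F[1-2] = -648.8248 N (compression)
  Rx@0 = -169.6800 N
  Ry@0 = +335.5356 N
  Ry@2 = +498.3744 N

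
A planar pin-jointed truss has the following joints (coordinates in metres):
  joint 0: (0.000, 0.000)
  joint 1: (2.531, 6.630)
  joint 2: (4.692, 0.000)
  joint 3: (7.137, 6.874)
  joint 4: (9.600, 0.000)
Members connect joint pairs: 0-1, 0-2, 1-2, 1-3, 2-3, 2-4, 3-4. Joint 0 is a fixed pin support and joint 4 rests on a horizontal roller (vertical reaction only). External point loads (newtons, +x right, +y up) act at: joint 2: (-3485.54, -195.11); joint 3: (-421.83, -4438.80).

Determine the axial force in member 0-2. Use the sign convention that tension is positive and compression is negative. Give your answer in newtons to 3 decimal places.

-3319.236

N=5 nodes, M=7 members, R=3 reactions → 2N=10, M+R=10
member 0 (0-1): L=7.0967, (cx,cy)=(0.3566,0.9342)
member 1 (0-2): L=4.6920, (cx,cy)=(1.0000,0.0000)
member 2 (1-2): L=6.9733, (cx,cy)=(0.3099,-0.9508)
member 3 (1-3): L=4.6125, (cx,cy)=(0.9986,0.0529)
member 4 (2-3): L=7.2959, (cx,cy)=(0.3351,0.9422)
member 5 (2-4): L=4.9080, (cx,cy)=(1.0000,0.0000)
member 6 (3-4): L=7.3019, (cx,cy)=(0.3373,-0.9414)
solve A·x = −loads:
  F[0-1] = -1649.0708 N (compression)
  F[0-2] = -3319.2360 N (compression)
  F[1-2] = +1560.6824 N (tension)
  F[1-3] = -1073.2869 N (compression)
  F[2-3] = -1367.8351 N (compression)
  F[2-4] = +1108.3437 N (tension)
  F[3-4] = -3285.8519 N (compression)
  Rx@0 = +3907.3700 N
  Ry@0 = +1540.6275 N
  Ry@4 = +3093.2825 N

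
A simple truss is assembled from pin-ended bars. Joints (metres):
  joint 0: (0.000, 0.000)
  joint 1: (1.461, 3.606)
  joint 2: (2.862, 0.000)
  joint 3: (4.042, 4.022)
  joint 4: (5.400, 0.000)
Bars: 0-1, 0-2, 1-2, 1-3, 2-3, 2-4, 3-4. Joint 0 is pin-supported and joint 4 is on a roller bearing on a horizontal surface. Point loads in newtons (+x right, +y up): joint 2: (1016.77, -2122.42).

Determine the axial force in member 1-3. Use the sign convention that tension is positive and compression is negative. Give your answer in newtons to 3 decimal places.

N=5 nodes, M=7 members, R=3 reactions → 2N=10, M+R=10
member 0 (0-1): L=3.8907, (cx,cy)=(0.3755,0.9268)
member 1 (0-2): L=2.8620, (cx,cy)=(1.0000,0.0000)
member 2 (1-2): L=3.8686, (cx,cy)=(0.3621,-0.9321)
member 3 (1-3): L=2.6143, (cx,cy)=(0.9873,0.1591)
member 4 (2-3): L=4.1915, (cx,cy)=(0.2815,0.9596)
member 5 (2-4): L=2.5380, (cx,cy)=(1.0000,0.0000)
member 6 (3-4): L=4.2451, (cx,cy)=(0.3199,-0.9475)
solve A·x = −loads:
  F[0-1] = -1076.3022 N (compression)
  F[0-2] = +1420.9303 N (tension)
  F[1-2] = +941.3469 N (tension)
  F[1-3] = -754.6819 N (compression)
  F[2-3] = +1297.4456 N (tension)
  F[2-4] = +379.8087 N (tension)
  F[3-4] = -1187.2723 N (compression)
  Rx@0 = -1016.7700 N
  Ry@0 = +997.5374 N
  Ry@4 = +1124.8826 N

-754.682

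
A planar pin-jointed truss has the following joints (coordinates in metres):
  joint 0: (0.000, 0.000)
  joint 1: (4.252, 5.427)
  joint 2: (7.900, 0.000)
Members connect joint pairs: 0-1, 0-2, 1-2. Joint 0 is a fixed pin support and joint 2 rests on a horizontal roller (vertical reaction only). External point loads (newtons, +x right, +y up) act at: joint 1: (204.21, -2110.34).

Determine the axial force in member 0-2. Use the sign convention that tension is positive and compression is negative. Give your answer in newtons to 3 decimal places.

N=3 nodes, M=3 members, R=3 reactions → 2N=6, M+R=6
member 0 (0-1): L=6.8943, (cx,cy)=(0.6167,0.7872)
member 1 (0-2): L=7.9000, (cx,cy)=(1.0000,0.0000)
member 2 (1-2): L=6.5391, (cx,cy)=(0.5579,-0.8299)
solve A·x = −loads:
  F[0-1] = -1059.7630 N (compression)
  F[0-2] = +857.8065 N (tension)
  F[1-2] = -1537.6395 N (compression)
  Rx@0 = -204.2100 N
  Ry@0 = +834.2117 N
  Ry@2 = +1276.1283 N

857.807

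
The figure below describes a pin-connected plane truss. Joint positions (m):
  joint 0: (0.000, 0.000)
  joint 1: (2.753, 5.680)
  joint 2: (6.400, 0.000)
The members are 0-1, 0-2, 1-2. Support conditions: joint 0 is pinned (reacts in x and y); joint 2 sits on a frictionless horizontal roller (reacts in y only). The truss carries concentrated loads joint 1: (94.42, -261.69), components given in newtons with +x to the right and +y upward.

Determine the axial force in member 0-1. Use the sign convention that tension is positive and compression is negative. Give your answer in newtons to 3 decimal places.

-72.593

N=3 nodes, M=3 members, R=3 reactions → 2N=6, M+R=6
member 0 (0-1): L=6.3120, (cx,cy)=(0.4362,0.8999)
member 1 (0-2): L=6.4000, (cx,cy)=(1.0000,0.0000)
member 2 (1-2): L=6.7500, (cx,cy)=(0.5403,-0.8415)
solve A·x = −loads:
  F[0-1] = -72.5932 N (compression)
  F[0-2] = +126.0818 N (tension)
  F[1-2] = -233.3580 N (compression)
  Rx@0 = -94.4200 N
  Ry@0 = +65.3247 N
  Ry@2 = +196.3653 N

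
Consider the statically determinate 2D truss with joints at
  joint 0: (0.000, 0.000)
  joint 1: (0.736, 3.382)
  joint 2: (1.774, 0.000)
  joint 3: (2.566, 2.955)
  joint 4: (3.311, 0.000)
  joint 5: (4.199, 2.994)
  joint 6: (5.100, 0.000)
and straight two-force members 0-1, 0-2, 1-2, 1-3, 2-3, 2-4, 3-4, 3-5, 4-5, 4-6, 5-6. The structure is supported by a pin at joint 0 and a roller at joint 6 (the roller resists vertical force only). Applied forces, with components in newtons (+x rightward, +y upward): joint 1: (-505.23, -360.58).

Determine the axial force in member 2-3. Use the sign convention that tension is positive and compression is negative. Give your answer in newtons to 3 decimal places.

-220.570

N=7 nodes, M=11 members, R=3 reactions → 2N=14, M+R=14
member 0 (0-1): L=3.4612, (cx,cy)=(0.2126,0.9771)
member 1 (0-2): L=1.7740, (cx,cy)=(1.0000,0.0000)
member 2 (1-2): L=3.5377, (cx,cy)=(0.2934,-0.9560)
member 3 (1-3): L=1.8792, (cx,cy)=(0.9738,-0.2272)
member 4 (2-3): L=3.0593, (cx,cy)=(0.2589,0.9659)
member 5 (2-4): L=1.5370, (cx,cy)=(1.0000,0.0000)
member 6 (3-4): L=3.0475, (cx,cy)=(0.2445,-0.9697)
member 7 (3-5): L=1.6335, (cx,cy)=(0.9997,0.0239)
member 8 (4-5): L=3.1229, (cx,cy)=(0.2843,0.9587)
member 9 (4-6): L=1.7890, (cx,cy)=(1.0000,0.0000)
member 10 (5-6): L=3.1266, (cx,cy)=(0.2882,-0.9576)
solve A·x = −loads:
  F[0-1] = -658.6438 N (compression)
  F[0-2] = -365.1723 N (compression)
  F[1-2] = +222.8596 N (tension)
  F[1-3] = +307.8356 N (tension)
  F[2-3] = -220.5704 N (compression)
  F[2-4] = -242.6810 N (compression)
  F[3-4] = +296.0503 N (tension)
  F[3-5] = +170.3556 N (tension)
  F[4-5] = -299.4277 N (compression)
  F[4-6] = -85.1647 N (compression)
  F[5-6] = +295.5370 N (tension)
  Rx@0 = +505.2300 N
  Ry@0 = +643.5802 N
  Ry@6 = -283.0002 N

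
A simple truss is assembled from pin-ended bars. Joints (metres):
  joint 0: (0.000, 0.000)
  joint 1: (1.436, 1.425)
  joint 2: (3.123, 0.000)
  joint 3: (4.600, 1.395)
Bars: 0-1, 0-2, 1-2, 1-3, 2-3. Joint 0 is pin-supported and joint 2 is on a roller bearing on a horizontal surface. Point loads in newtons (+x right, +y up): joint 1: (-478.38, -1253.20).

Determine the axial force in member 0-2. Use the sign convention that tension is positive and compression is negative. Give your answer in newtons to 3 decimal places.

N=4 nodes, M=5 members, R=3 reactions → 2N=8, M+R=8
member 0 (0-1): L=2.0230, (cx,cy)=(0.7098,0.7044)
member 1 (0-2): L=3.1230, (cx,cy)=(1.0000,0.0000)
member 2 (1-2): L=2.2083, (cx,cy)=(0.7639,-0.6453)
member 3 (1-3): L=3.1641, (cx,cy)=(1.0000,-0.0095)
member 4 (2-3): L=2.0316, (cx,cy)=(0.7270,0.6866)
solve A·x = −loads:
  F[0-1] = -1270.9589 N (compression)
  F[0-2] = +423.7724 N (tension)
  F[1-2] = -554.7226 N (compression)
  F[1-3] = -0.0000 N (compression)
  F[2-3] = +0.0000 N (tension)
  Rx@0 = +478.3800 N
  Ry@0 = +895.2417 N
  Ry@2 = +357.9583 N

423.772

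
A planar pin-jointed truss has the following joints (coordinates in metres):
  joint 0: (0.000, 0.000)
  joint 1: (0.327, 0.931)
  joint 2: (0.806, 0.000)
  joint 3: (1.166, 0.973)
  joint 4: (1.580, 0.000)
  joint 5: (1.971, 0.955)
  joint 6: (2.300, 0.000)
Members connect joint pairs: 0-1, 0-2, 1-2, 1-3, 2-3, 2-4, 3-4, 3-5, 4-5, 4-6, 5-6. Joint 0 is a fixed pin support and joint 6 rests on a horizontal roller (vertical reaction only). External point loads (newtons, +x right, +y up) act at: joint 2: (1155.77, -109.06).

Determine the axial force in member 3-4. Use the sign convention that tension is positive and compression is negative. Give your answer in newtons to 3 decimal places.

-40.840

N=7 nodes, M=11 members, R=3 reactions → 2N=14, M+R=14
member 0 (0-1): L=0.9868, (cx,cy)=(0.3314,0.9435)
member 1 (0-2): L=0.8060, (cx,cy)=(1.0000,0.0000)
member 2 (1-2): L=1.0470, (cx,cy)=(0.4575,-0.8892)
member 3 (1-3): L=0.8401, (cx,cy)=(0.9987,0.0500)
member 4 (2-3): L=1.0375, (cx,cy)=(0.3470,0.9379)
member 5 (2-4): L=0.7740, (cx,cy)=(1.0000,0.0000)
member 6 (3-4): L=1.0574, (cx,cy)=(0.3915,-0.9202)
member 7 (3-5): L=0.8052, (cx,cy)=(0.9998,-0.0224)
member 8 (4-5): L=1.0319, (cx,cy)=(0.3789,0.9254)
member 9 (4-6): L=0.7200, (cx,cy)=(1.0000,0.0000)
member 10 (5-6): L=1.0101, (cx,cy)=(0.3257,-0.9455)
solve A·x = −loads:
  F[0-1] = -75.0843 N (compression)
  F[0-2] = +1180.6521 N (tension)
  F[1-2] = +76.3020 N (tension)
  F[1-3] = -59.8650 N (compression)
  F[2-3] = +43.9418 N (tension)
  F[2-4] = +44.5423 N (tension)
  F[3-4] = -40.8403 N (compression)
  F[3-5] = -28.5596 N (compression)
  F[4-5] = +40.6077 N (tension)
  F[4-6] = +13.1663 N (tension)
  F[5-6] = -40.4228 N (compression)
  Rx@0 = -1155.7700 N
  Ry@0 = +70.8416 N
  Ry@6 = +38.2184 N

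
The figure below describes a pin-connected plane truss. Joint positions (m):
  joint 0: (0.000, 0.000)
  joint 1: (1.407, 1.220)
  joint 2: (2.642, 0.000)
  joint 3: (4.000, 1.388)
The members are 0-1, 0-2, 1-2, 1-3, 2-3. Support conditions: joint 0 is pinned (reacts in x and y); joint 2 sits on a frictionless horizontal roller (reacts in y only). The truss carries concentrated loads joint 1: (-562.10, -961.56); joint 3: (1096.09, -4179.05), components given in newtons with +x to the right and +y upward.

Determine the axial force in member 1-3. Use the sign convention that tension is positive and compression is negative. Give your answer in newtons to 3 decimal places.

N=4 nodes, M=5 members, R=3 reactions → 2N=8, M+R=8
member 0 (0-1): L=1.8623, (cx,cy)=(0.7555,0.6551)
member 1 (0-2): L=2.6420, (cx,cy)=(1.0000,0.0000)
member 2 (1-2): L=1.7360, (cx,cy)=(0.7114,-0.7028)
member 3 (1-3): L=2.5984, (cx,cy)=(0.9979,0.0647)
member 4 (2-3): L=1.9418, (cx,cy)=(0.6993,0.7148)
solve A·x = −loads:
  F[0-1] = +3075.5695 N (tension)
  F[0-2] = -1789.6938 N (compression)
  F[1-2] = -3724.8882 N (compression)
  F[1-3] = +5547.3276 N (tension)
  F[2-3] = -6348.3164 N (compression)
  Rx@0 = -533.9900 N
  Ry@0 = -2014.8502 N
  Ry@2 = +7155.4602 N

5547.328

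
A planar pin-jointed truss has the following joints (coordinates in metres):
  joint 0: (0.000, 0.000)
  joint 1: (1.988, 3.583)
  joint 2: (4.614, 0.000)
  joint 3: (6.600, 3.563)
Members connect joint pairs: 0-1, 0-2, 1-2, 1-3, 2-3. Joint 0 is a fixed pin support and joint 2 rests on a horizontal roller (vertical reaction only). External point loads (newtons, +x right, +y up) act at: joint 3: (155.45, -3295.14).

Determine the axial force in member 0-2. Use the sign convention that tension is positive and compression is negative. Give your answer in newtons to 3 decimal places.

-698.100

N=4 nodes, M=5 members, R=3 reactions → 2N=8, M+R=8
member 0 (0-1): L=4.0976, (cx,cy)=(0.4852,0.8744)
member 1 (0-2): L=4.6140, (cx,cy)=(1.0000,0.0000)
member 2 (1-2): L=4.4423, (cx,cy)=(0.5911,-0.8066)
member 3 (1-3): L=4.6120, (cx,cy)=(1.0000,-0.0043)
member 4 (2-3): L=4.0791, (cx,cy)=(0.4869,0.8735)
solve A·x = −loads:
  F[0-1] = +1759.2938 N (tension)
  F[0-2] = -698.1000 N (compression)
  F[1-2] = -1917.9786 N (compression)
  F[1-3] = +1987.3610 N (tension)
  F[2-3] = -3762.5863 N (compression)
  Rx@0 = -155.4500 N
  Ry@0 = -1538.3651 N
  Ry@2 = +4833.5051 N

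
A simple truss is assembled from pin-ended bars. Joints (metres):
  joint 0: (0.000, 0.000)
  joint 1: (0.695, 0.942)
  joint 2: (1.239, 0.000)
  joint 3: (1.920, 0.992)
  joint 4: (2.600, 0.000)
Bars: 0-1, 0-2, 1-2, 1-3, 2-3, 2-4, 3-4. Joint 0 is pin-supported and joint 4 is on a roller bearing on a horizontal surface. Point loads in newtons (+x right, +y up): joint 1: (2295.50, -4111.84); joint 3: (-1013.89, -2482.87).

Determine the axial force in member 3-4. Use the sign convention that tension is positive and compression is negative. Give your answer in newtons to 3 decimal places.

N=5 nodes, M=7 members, R=3 reactions → 2N=10, M+R=10
member 0 (0-1): L=1.1706, (cx,cy)=(0.5937,0.8047)
member 1 (0-2): L=1.2390, (cx,cy)=(1.0000,0.0000)
member 2 (1-2): L=1.0878, (cx,cy)=(0.5001,-0.8660)
member 3 (1-3): L=1.2260, (cx,cy)=(0.9992,0.0408)
member 4 (2-3): L=1.2033, (cx,cy)=(0.5660,0.8244)
member 5 (2-4): L=1.3610, (cx,cy)=(1.0000,0.0000)
member 6 (3-4): L=1.2027, (cx,cy)=(0.5654,-0.8248)
solve A·x = −loads:
  F[0-1] = -3998.1080 N (compression)
  F[0-2] = +3655.2639 N (tension)
  F[1-2] = -1224.2757 N (compression)
  F[1-3] = -4060.2792 N (compression)
  F[2-3] = +1285.9647 N (tension)
  F[2-4] = +2315.2010 N (tension)
  F[3-4] = -4094.8086 N (compression)
  Rx@0 = -1281.6100 N
  Ry@0 = +3217.2403 N
  Ry@4 = +3377.4697 N

-4094.809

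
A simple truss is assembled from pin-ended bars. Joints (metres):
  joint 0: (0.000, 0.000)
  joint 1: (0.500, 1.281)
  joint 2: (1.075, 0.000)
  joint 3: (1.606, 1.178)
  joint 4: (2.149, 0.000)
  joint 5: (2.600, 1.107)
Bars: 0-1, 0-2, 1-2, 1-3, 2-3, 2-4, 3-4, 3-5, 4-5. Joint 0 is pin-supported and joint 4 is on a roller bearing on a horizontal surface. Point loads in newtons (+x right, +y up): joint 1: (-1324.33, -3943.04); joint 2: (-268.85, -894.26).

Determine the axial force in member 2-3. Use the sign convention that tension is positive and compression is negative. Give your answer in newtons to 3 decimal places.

N=6 nodes, M=9 members, R=3 reactions → 2N=12, M+R=12
member 0 (0-1): L=1.3751, (cx,cy)=(0.3636,0.9316)
member 1 (0-2): L=1.0750, (cx,cy)=(1.0000,0.0000)
member 2 (1-2): L=1.4041, (cx,cy)=(0.4095,-0.9123)
member 3 (1-3): L=1.1108, (cx,cy)=(0.9957,-0.0927)
member 4 (2-3): L=1.2921, (cx,cy)=(0.4109,0.9117)
member 5 (2-4): L=1.0740, (cx,cy)=(1.0000,0.0000)
member 6 (3-4): L=1.2971, (cx,cy)=(0.4186,-0.9082)
member 7 (3-5): L=0.9965, (cx,cy)=(0.9975,-0.0712)
member 8 (4-5): L=1.1953, (cx,cy)=(0.3773,0.9261)
solve A·x = −loads:
  F[0-1] = -4575.1213 N (compression)
  F[0-2] = +70.3527 N (tension)
  F[1-2] = +400.9743 N (tension)
  F[1-3] = -505.5822 N (compression)
  F[2-3] = +579.6544 N (tension)
  F[2-4] = +265.1985 N (tension)
  F[3-4] = -633.5094 N (compression)
  F[3-5] = +0.0000 N (tension)
  F[4-5] = -0.0000 N (compression)
  Rx@0 = +1593.1800 N
  Ry@0 = +4261.9707 N
  Ry@4 = +575.3293 N

579.654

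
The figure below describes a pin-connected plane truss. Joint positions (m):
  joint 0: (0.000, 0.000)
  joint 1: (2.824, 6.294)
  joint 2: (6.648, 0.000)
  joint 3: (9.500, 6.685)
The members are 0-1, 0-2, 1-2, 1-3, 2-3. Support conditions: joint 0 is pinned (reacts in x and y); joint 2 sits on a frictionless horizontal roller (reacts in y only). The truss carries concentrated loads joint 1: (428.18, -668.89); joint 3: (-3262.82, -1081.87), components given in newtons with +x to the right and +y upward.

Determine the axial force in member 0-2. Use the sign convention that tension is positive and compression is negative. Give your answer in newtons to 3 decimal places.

N=4 nodes, M=5 members, R=3 reactions → 2N=8, M+R=8
member 0 (0-1): L=6.8985, (cx,cy)=(0.4094,0.9124)
member 1 (0-2): L=6.6480, (cx,cy)=(1.0000,0.0000)
member 2 (1-2): L=7.3646, (cx,cy)=(0.5192,-0.8546)
member 3 (1-3): L=6.6874, (cx,cy)=(0.9983,0.0585)
member 4 (2-3): L=7.2680, (cx,cy)=(0.3924,0.9198)
solve A·x = −loads:
  F[0-1] = -3064.7929 N (compression)
  F[0-2] = -1580.0245 N (compression)
  F[1-2] = +2292.3063 N (tension)
  F[1-3] = -2877.9767 N (compression)
  F[2-3] = -993.2698 N (compression)
  Rx@0 = +2834.6400 N
  Ry@0 = +2796.2288 N
  Ry@2 = -1045.4688 N

-1580.024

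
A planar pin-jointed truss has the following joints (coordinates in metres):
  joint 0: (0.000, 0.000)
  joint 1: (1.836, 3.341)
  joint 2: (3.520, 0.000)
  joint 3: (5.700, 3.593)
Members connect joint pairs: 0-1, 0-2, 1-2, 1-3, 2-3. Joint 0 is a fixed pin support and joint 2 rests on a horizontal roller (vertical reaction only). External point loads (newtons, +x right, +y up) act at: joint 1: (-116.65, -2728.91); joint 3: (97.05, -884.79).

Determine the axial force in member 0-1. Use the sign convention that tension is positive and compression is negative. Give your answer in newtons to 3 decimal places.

N=4 nodes, M=5 members, R=3 reactions → 2N=8, M+R=8
member 0 (0-1): L=3.8122, (cx,cy)=(0.4816,0.8764)
member 1 (0-2): L=3.5200, (cx,cy)=(1.0000,0.0000)
member 2 (1-2): L=3.7414, (cx,cy)=(0.4501,-0.8930)
member 3 (1-3): L=3.8722, (cx,cy)=(0.9979,0.0651)
member 4 (2-3): L=4.2026, (cx,cy)=(0.5187,0.8549)
solve A·x = −loads:
  F[0-1] = -877.7215 N (compression)
  F[0-2] = +403.1165 N (tension)
  F[1-2] = -2146.3460 N (compression)
  F[1-3] = +661.4014 N (tension)
  F[2-3] = -1085.2589 N (compression)
  Rx@0 = +19.6000 N
  Ry@0 = +769.2242 N
  Ry@2 = +2844.4758 N

-877.722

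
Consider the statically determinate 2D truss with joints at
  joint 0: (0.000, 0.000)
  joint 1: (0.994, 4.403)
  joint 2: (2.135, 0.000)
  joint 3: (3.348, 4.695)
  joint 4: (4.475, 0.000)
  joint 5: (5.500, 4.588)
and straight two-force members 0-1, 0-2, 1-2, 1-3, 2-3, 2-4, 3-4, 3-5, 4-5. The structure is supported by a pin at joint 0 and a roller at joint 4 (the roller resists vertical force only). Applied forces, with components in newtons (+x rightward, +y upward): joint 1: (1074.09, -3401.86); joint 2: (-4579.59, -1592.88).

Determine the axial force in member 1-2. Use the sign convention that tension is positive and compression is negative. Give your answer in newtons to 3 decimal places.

-1181.598

N=6 nodes, M=9 members, R=3 reactions → 2N=12, M+R=12
member 0 (0-1): L=4.5138, (cx,cy)=(0.2202,0.9755)
member 1 (0-2): L=2.1350, (cx,cy)=(1.0000,0.0000)
member 2 (1-2): L=4.5484, (cx,cy)=(0.2509,-0.9680)
member 3 (1-3): L=2.3720, (cx,cy)=(0.9924,0.1231)
member 4 (2-3): L=4.8492, (cx,cy)=(0.2501,0.9682)
member 5 (2-4): L=2.3400, (cx,cy)=(1.0000,0.0000)
member 6 (3-4): L=4.8284, (cx,cy)=(0.2334,-0.9724)
member 7 (3-5): L=2.1547, (cx,cy)=(0.9988,-0.0497)
member 8 (4-5): L=4.7011, (cx,cy)=(0.2180,0.9759)
solve A·x = −loads:
  F[0-1] = -2483.3062 N (compression)
  F[0-2] = -2958.6430 N (compression)
  F[1-2] = -1181.5978 N (compression)
  F[1-3] = -1334.6883 N (compression)
  F[2-3] = +2826.5574 N (tension)
  F[2-4] = +617.4843 N (tension)
  F[3-4] = -2645.4680 N (compression)
  F[3-5] = +0.0000 N (tension)
  F[4-5] = -0.0000 N (compression)
  Rx@0 = +3505.5000 N
  Ry@0 = +2422.3454 N
  Ry@4 = +2572.3946 N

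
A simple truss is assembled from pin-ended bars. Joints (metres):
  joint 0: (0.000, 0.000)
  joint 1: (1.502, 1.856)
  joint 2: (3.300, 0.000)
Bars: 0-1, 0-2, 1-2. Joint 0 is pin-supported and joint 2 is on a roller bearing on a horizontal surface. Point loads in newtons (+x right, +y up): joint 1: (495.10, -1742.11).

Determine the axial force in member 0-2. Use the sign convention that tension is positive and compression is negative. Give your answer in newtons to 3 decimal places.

1037.900

N=3 nodes, M=3 members, R=3 reactions → 2N=6, M+R=6
member 0 (0-1): L=2.3876, (cx,cy)=(0.6291,0.7773)
member 1 (0-2): L=3.3000, (cx,cy)=(1.0000,0.0000)
member 2 (1-2): L=2.5841, (cx,cy)=(0.6958,-0.7182)
solve A·x = −loads:
  F[0-1] = -862.8498 N (compression)
  F[0-2] = +1037.8996 N (tension)
  F[1-2] = -1491.6740 N (compression)
  Rx@0 = -495.1000 N
  Ry@0 = +670.7298 N
  Ry@2 = +1071.3802 N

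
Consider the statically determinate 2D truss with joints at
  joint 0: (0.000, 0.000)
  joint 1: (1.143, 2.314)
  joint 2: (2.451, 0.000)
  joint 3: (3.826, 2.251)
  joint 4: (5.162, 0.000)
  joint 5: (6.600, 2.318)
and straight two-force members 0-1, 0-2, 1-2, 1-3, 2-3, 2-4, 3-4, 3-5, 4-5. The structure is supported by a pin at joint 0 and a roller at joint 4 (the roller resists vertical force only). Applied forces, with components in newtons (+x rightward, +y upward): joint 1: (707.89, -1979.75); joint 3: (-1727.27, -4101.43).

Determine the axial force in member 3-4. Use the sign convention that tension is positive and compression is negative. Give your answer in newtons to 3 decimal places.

-3537.912

N=6 nodes, M=9 members, R=3 reactions → 2N=12, M+R=12
member 0 (0-1): L=2.5809, (cx,cy)=(0.4429,0.8966)
member 1 (0-2): L=2.4510, (cx,cy)=(1.0000,0.0000)
member 2 (1-2): L=2.6581, (cx,cy)=(0.4921,-0.8705)
member 3 (1-3): L=2.6837, (cx,cy)=(0.9997,-0.0235)
member 4 (2-3): L=2.6377, (cx,cy)=(0.5213,0.8534)
member 5 (2-4): L=2.7110, (cx,cy)=(1.0000,0.0000)
member 6 (3-4): L=2.6176, (cx,cy)=(0.5104,-0.8599)
member 7 (3-5): L=2.7748, (cx,cy)=(0.9997,0.0241)
member 8 (4-5): L=2.7278, (cx,cy)=(0.5272,0.8498)
solve A·x = −loads:
  F[0-1] = -3389.2709 N (compression)
  F[0-2] = +481.6222 N (tension)
  F[1-2] = +1293.2471 N (tension)
  F[1-3] = -2846.0602 N (compression)
  F[2-3] = -1319.2579 N (compression)
  F[2-4] = +1805.7103 N (tension)
  F[3-4] = -3537.9121 N (compression)
  F[3-5] = +0.0000 N (tension)
  F[4-5] = -0.0000 N (compression)
  Rx@0 = +1019.3800 N
  Ry@0 = +3038.7743 N
  Ry@4 = +3042.4057 N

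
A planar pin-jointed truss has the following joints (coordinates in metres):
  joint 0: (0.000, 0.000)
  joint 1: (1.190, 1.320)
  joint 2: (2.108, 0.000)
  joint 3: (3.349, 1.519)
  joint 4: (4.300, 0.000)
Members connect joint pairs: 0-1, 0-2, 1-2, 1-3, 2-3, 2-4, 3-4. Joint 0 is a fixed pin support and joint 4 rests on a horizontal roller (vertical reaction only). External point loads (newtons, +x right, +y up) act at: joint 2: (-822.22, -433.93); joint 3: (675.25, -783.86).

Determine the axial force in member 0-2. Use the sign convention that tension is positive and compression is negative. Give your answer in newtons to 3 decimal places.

N=5 nodes, M=7 members, R=3 reactions → 2N=10, M+R=10
member 0 (0-1): L=1.7772, (cx,cy)=(0.6696,0.7427)
member 1 (0-2): L=2.1080, (cx,cy)=(1.0000,0.0000)
member 2 (1-2): L=1.6078, (cx,cy)=(0.5710,-0.8210)
member 3 (1-3): L=2.1682, (cx,cy)=(0.9958,0.0918)
member 4 (2-3): L=1.9615, (cx,cy)=(0.6327,0.7744)
member 5 (2-4): L=2.1920, (cx,cy)=(1.0000,0.0000)
member 6 (3-4): L=1.7921, (cx,cy)=(0.5307,-0.8476)
solve A·x = −loads:
  F[0-1] = -210.0725 N (compression)
  F[0-2] = -6.3083 N (compression)
  F[1-2] = +163.7611 N (tension)
  F[1-3] = -235.1545 N (compression)
  F[2-3] = +386.7262 N (tension)
  F[2-4] = +664.7371 N (tension)
  F[3-4] = -1252.6826 N (compression)
  Rx@0 = +146.9700 N
  Ry@0 = +156.0281 N
  Ry@4 = +1061.7619 N

-6.308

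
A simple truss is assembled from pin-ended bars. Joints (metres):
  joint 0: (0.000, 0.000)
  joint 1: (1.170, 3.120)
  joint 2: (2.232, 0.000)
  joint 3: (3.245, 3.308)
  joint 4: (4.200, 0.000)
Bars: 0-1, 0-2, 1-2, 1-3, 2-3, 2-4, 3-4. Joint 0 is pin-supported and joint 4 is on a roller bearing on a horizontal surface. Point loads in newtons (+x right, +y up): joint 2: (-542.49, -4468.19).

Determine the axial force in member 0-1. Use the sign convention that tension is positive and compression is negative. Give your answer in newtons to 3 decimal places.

-2236.036

N=5 nodes, M=7 members, R=3 reactions → 2N=10, M+R=10
member 0 (0-1): L=3.3322, (cx,cy)=(0.3511,0.9363)
member 1 (0-2): L=2.2320, (cx,cy)=(1.0000,0.0000)
member 2 (1-2): L=3.2958, (cx,cy)=(0.3222,-0.9467)
member 3 (1-3): L=2.0835, (cx,cy)=(0.9959,0.0902)
member 4 (2-3): L=3.4596, (cx,cy)=(0.2928,0.9562)
member 5 (2-4): L=1.9680, (cx,cy)=(1.0000,0.0000)
member 6 (3-4): L=3.4431, (cx,cy)=(0.2774,-0.9608)
solve A·x = −loads:
  F[0-1] = -2236.0365 N (compression)
  F[0-2] = +242.6348 N (tension)
  F[1-2] = +2072.5712 N (tension)
  F[1-3] = -1458.9189 N (compression)
  F[2-3] = +2621.0415 N (tension)
  F[2-4] = +685.5110 N (tension)
  F[3-4] = -2471.4952 N (compression)
  Rx@0 = +542.4900 N
  Ry@0 = +2093.6662 N
  Ry@4 = +2374.5238 N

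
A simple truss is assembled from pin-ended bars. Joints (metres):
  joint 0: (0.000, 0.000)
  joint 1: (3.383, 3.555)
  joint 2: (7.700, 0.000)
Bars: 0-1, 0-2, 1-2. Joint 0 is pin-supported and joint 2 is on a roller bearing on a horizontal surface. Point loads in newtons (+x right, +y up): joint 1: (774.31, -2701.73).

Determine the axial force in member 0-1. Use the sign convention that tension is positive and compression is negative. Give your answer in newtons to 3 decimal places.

-1597.475

N=3 nodes, M=3 members, R=3 reactions → 2N=6, M+R=6
member 0 (0-1): L=4.9074, (cx,cy)=(0.6894,0.7244)
member 1 (0-2): L=7.7000, (cx,cy)=(1.0000,0.0000)
member 2 (1-2): L=5.5924, (cx,cy)=(0.7719,-0.6357)
solve A·x = −loads:
  F[0-1] = -1597.4748 N (compression)
  F[0-2] = +1875.5534 N (tension)
  F[1-2] = -2429.6441 N (compression)
  Rx@0 = -774.3100 N
  Ry@0 = +1157.2333 N
  Ry@2 = +1544.4967 N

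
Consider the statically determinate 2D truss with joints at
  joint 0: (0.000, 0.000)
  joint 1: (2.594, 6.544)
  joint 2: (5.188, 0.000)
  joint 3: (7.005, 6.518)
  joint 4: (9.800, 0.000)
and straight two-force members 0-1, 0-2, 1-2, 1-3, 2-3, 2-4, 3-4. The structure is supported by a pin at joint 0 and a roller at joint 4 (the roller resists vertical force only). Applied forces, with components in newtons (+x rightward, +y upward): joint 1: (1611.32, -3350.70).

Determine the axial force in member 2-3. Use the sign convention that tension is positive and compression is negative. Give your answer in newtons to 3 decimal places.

2029.234

N=5 nodes, M=7 members, R=3 reactions → 2N=10, M+R=10
member 0 (0-1): L=7.0394, (cx,cy)=(0.3685,0.9296)
member 1 (0-2): L=5.1880, (cx,cy)=(1.0000,0.0000)
member 2 (1-2): L=7.0394, (cx,cy)=(0.3685,-0.9296)
member 3 (1-3): L=4.4111, (cx,cy)=(1.0000,-0.0059)
member 4 (2-3): L=6.7665, (cx,cy)=(0.2685,0.9633)
member 5 (2-4): L=4.6120, (cx,cy)=(1.0000,0.0000)
member 6 (3-4): L=7.0920, (cx,cy)=(0.3941,-0.9191)
solve A·x = −loads:
  F[0-1] = -1492.8796 N (compression)
  F[0-2] = +2161.4442 N (tension)
  F[1-2] = -2102.6725 N (compression)
  F[1-3] = -1386.6362 N (compression)
  F[2-3] = +2029.2336 N (tension)
  F[2-4] = +841.7062 N (tension)
  F[3-4] = -2135.7329 N (compression)
  Rx@0 = -1611.3200 N
  Ry@0 = +1387.8231 N
  Ry@4 = +1962.8769 N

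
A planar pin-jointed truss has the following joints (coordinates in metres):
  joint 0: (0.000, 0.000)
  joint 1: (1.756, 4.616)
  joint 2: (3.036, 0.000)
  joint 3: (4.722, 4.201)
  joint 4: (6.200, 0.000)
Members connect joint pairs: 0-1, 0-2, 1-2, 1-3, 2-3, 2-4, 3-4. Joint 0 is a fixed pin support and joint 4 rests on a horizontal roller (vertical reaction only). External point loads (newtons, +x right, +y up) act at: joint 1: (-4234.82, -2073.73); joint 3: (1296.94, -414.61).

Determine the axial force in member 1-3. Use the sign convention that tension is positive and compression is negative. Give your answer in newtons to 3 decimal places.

2386.231

N=5 nodes, M=7 members, R=3 reactions → 2N=10, M+R=10
member 0 (0-1): L=4.9387, (cx,cy)=(0.3556,0.9347)
member 1 (0-2): L=3.0360, (cx,cy)=(1.0000,0.0000)
member 2 (1-2): L=4.7902, (cx,cy)=(0.2672,-0.9636)
member 3 (1-3): L=2.9949, (cx,cy)=(0.9904,-0.1386)
member 4 (2-3): L=4.5267, (cx,cy)=(0.3725,0.9280)
member 5 (2-4): L=3.1640, (cx,cy)=(1.0000,0.0000)
member 6 (3-4): L=4.4534, (cx,cy)=(0.3319,-0.9433)
solve A·x = −loads:
  F[0-1] = -4129.1669 N (compression)
  F[0-2] = -1469.7239 N (compression)
  F[1-2] = +1509.8583 N (tension)
  F[1-3] = +2386.2305 N (tension)
  F[2-3] = -1567.7569 N (compression)
  F[2-4] = -482.3481 N (compression)
  F[3-4] = +1453.3795 N (tension)
  Rx@0 = +2937.8800 N
  Ry@0 = +3859.3442 N
  Ry@4 = -1371.0042 N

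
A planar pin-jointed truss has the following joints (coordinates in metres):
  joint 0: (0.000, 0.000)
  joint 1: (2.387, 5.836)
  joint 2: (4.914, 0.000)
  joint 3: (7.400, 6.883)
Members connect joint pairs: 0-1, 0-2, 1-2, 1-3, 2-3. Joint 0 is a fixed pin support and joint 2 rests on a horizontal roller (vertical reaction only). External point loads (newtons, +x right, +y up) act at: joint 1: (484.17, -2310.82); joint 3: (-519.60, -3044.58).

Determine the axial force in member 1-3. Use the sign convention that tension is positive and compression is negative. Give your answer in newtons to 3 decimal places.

N=4 nodes, M=5 members, R=3 reactions → 2N=8, M+R=8
member 0 (0-1): L=6.3053, (cx,cy)=(0.3786,0.9256)
member 1 (0-2): L=4.9140, (cx,cy)=(1.0000,0.0000)
member 2 (1-2): L=6.3596, (cx,cy)=(0.3974,-0.9177)
member 3 (1-3): L=5.1212, (cx,cy)=(0.9789,0.2044)
member 4 (2-3): L=7.3182, (cx,cy)=(0.3397,0.9405)
solve A·x = −loads:
  F[0-1] = +215.1576 N (tension)
  F[0-2] = -116.8824 N (compression)
  F[1-2] = -2592.3733 N (compression)
  F[1-3] = +640.9030 N (tension)
  F[2-3] = -3376.3927 N (compression)
  Rx@0 = +35.4300 N
  Ry@0 = -199.1439 N
  Ry@2 = +5554.5439 N

640.903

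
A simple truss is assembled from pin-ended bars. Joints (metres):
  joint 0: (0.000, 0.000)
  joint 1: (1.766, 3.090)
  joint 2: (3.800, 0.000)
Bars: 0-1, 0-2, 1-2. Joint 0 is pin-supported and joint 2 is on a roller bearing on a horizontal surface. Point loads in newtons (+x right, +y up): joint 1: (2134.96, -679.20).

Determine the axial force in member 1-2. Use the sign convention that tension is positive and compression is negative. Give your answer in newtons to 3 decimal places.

-2456.313

N=3 nodes, M=3 members, R=3 reactions → 2N=6, M+R=6
member 0 (0-1): L=3.5591, (cx,cy)=(0.4962,0.8682)
member 1 (0-2): L=3.8000, (cx,cy)=(1.0000,0.0000)
member 2 (1-2): L=3.6994, (cx,cy)=(0.5498,-0.8353)
solve A·x = −loads:
  F[0-1] = +1580.8515 N (tension)
  F[0-2] = +1350.5423 N (tension)
  F[1-2] = -2456.3130 N (compression)
  Rx@0 = -2134.9600 N
  Ry@0 = -1372.5088 N
  Ry@2 = +2051.7088 N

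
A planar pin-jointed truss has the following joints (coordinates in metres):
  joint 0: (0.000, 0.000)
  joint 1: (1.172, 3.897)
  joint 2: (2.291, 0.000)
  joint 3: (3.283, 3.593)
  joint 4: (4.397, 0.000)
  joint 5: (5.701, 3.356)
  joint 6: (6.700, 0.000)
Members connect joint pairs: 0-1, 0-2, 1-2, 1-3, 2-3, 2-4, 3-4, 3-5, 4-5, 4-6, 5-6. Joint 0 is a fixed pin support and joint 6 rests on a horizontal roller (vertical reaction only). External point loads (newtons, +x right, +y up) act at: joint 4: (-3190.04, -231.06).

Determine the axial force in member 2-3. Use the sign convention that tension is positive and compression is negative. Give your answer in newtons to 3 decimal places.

N=7 nodes, M=11 members, R=3 reactions → 2N=14, M+R=14
member 0 (0-1): L=4.0694, (cx,cy)=(0.2880,0.9576)
member 1 (0-2): L=2.2910, (cx,cy)=(1.0000,0.0000)
member 2 (1-2): L=4.0545, (cx,cy)=(0.2760,-0.9612)
member 3 (1-3): L=2.1328, (cx,cy)=(0.9898,-0.1425)
member 4 (2-3): L=3.7274, (cx,cy)=(0.2661,0.9639)
member 5 (2-4): L=2.1060, (cx,cy)=(1.0000,0.0000)
member 6 (3-4): L=3.7617, (cx,cy)=(0.2961,-0.9551)
member 7 (3-5): L=2.4296, (cx,cy)=(0.9952,-0.0975)
member 8 (4-5): L=3.6004, (cx,cy)=(0.3622,0.9321)
member 9 (4-6): L=2.3030, (cx,cy)=(1.0000,0.0000)
member 10 (5-6): L=3.5015, (cx,cy)=(0.2853,-0.9584)
solve A·x = −loads:
  F[0-1] = -82.9366 N (compression)
  F[0-2] = -3166.1541 N (compression)
  F[1-2] = +89.9294 N (tension)
  F[1-3] = -49.2080 N (compression)
  F[2-3] = -89.6704 N (compression)
  F[2-4] = -3117.4699 N (compression)
  F[3-4] = +93.4389 N (tension)
  F[3-5] = -100.7214 N (compression)
  F[4-5] = +152.1414 N (tension)
  F[4-6] = +45.1388 N (tension)
  F[5-6] = -158.2132 N (compression)
  Rx@0 = +3190.0400 N
  Ry@0 = +79.4226 N
  Ry@6 = +151.6374 N

-89.670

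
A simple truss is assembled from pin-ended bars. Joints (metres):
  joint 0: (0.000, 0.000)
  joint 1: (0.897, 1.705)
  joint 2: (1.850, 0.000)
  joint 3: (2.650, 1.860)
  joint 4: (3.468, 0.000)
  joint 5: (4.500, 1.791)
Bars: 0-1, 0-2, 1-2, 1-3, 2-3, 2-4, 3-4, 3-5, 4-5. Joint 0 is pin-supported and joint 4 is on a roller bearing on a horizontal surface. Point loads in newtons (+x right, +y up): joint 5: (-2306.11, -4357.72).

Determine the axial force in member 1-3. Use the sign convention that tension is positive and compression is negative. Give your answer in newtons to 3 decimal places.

109.821

N=6 nodes, M=9 members, R=3 reactions → 2N=12, M+R=12
member 0 (0-1): L=1.9266, (cx,cy)=(0.4656,0.8850)
member 1 (0-2): L=1.8500, (cx,cy)=(1.0000,0.0000)
member 2 (1-2): L=1.9533, (cx,cy)=(0.4879,-0.8729)
member 3 (1-3): L=1.7598, (cx,cy)=(0.9961,0.0881)
member 4 (2-3): L=2.0247, (cx,cy)=(0.3951,0.9186)
member 5 (2-4): L=1.6180, (cx,cy)=(1.0000,0.0000)
member 6 (3-4): L=2.0319, (cx,cy)=(0.4026,-0.9154)
member 7 (3-5): L=1.8513, (cx,cy)=(0.9993,-0.0373)
member 8 (4-5): L=2.0671, (cx,cy)=(0.4993,0.8665)
solve A·x = −loads:
  F[0-1] = +119.5516 N (tension)
  F[0-2] = -2361.7728 N (compression)
  F[1-2] = -110.1275 N (compression)
  F[1-3] = +109.8210 N (tension)
  F[2-3] = +104.6448 N (tension)
  F[2-4] = -2456.8505 N (compression)
  F[3-4] = -123.7543 N (compression)
  F[3-5] = +200.7002 N (tension)
  F[4-5] = -5020.7552 N (compression)
  Rx@0 = +2306.1100 N
  Ry@0 = -105.8028 N
  Ry@4 = +4463.5228 N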